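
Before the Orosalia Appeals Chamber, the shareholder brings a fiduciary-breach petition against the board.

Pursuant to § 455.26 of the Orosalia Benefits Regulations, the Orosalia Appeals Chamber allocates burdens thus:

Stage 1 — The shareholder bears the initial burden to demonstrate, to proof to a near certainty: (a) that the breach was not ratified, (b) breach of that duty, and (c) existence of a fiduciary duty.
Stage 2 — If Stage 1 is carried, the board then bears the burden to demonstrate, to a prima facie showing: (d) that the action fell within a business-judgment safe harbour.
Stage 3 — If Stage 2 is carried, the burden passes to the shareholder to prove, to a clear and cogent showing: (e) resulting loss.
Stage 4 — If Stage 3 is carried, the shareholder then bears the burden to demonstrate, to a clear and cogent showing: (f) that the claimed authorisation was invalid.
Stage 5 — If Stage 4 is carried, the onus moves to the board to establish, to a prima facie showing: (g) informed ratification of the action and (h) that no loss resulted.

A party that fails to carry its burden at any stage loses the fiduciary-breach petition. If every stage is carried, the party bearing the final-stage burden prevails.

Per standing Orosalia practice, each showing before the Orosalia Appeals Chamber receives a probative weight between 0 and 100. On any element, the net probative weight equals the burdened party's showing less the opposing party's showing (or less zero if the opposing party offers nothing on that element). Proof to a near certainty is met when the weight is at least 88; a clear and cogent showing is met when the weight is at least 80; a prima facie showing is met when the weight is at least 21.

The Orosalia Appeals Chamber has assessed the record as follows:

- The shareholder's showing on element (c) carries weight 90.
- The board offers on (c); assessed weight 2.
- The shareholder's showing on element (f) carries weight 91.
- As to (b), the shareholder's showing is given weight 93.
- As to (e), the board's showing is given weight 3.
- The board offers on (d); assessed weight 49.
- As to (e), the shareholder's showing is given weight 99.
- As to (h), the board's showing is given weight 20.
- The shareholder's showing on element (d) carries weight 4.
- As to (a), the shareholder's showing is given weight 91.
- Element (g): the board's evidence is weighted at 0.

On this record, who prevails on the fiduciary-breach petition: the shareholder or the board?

shareholder

At Stage 1 the shareholder must meet proof to a near certainty (weight is at least 88): on (a) the weight is 91, ≥ 88, so (a) meets the standard; on (b) the weight is 93, which does reach 88, so (b) meets the standard; on (c) the weight is 90 less the opposing 2 gives net 88, which does reach 88, so (c) meets the standard.
  All elements met. The burden passes to the board.
At Stage 2 the board must meet a prima facie showing (weight is at least 21): on (d) the weight is 49 less the opposing 4 gives net 45, which does reach 21, so (d) meets the standard.
  All elements met. The burden passes to the shareholder.
At Stage 3 the shareholder must meet a clear and cogent showing (weight is at least 80): on (e) the weight is 99 less the opposing 3 gives net 96, which does reach 80, so (e) meets the standard.
  Stage 3 is satisfied; the shareholder continues to bear the burden.
At Stage 4 the shareholder must meet a clear and cogent showing (weight is at least 80): on (f) the weight is 91, ≥ 80, so (f) meets the standard.
  All elements met. The burden passes to the board.
At Stage 5 the board must meet a prima facie showing (weight is at least 21): on (g) the weight is 0, < 21, so (g) does not meet the standard; on (h) the weight is 20, < 21, so (h) does not meet the standard.
  The board does not carry Stage 5.
So the shareholder prevails.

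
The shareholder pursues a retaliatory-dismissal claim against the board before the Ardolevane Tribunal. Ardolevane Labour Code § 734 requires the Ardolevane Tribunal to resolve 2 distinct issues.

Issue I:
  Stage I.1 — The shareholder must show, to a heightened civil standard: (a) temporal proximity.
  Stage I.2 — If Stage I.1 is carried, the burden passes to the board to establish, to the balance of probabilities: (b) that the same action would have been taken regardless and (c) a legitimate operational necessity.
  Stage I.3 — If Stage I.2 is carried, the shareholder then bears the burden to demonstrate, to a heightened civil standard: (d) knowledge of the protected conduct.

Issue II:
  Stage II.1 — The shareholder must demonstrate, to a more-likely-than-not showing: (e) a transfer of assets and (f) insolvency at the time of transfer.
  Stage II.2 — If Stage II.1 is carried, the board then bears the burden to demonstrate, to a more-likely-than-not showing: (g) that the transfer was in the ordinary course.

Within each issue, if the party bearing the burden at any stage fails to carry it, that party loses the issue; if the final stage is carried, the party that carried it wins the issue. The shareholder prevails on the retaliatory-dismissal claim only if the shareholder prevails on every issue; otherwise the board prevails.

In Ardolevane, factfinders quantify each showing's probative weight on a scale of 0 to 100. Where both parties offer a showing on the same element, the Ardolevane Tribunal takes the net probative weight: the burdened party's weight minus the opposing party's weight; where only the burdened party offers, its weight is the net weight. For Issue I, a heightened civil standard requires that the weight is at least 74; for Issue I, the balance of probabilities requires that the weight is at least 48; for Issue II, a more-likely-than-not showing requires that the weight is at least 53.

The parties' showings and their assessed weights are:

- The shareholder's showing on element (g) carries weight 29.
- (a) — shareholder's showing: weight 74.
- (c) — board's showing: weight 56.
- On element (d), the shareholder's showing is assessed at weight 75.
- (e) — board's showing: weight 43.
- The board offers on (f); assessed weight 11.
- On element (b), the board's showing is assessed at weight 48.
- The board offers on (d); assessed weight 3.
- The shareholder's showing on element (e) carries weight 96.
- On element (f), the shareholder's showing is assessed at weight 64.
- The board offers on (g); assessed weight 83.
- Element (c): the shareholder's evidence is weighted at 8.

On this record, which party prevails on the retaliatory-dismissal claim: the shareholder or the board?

board

— Issue I —
Stage I.1 (shareholder, a heightened civil standard, weight is at least 74): (a) 74 ≥ 74 — meets.
  The shareholder carries Stage I.1; the board now bears the burden.
Stage I.2 (board, the balance of probabilities, weight is at least 48): (b) 48 ≥ 48 — meets; (c) net 56−8=48 ≥ 48 — meets.
  Stage I.2 is satisfied; the onus moves to the shareholder.
Stage I.3 (shareholder, a heightened civil standard, weight is at least 74): (d) net 75−3=72 < 74 — fails.
  Not every element is met, so the shareholder fails to carry Stage I.3.
The analysis ends at Stage I.3; the board prevails on this issue.
— Issue II —
Stage II.1 (shareholder, a more-likely-than-not showing, weight is at least 53): (e) net 96−43=53 ≥ 53 — meets; (f) net 64−11=53 ≥ 53 — meets.
  The shareholder carries Stage II.1; the board now bears the burden.
Stage II.2 (board, a more-likely-than-not showing, weight is at least 53): (g) net 83−29=54 ≥ 53 — meets.
  The board carries the last stage.
Every stage carried; the board prevails on this issue.
Per-issue: Issue I → board; Issue II → board. The shareholder must prevail on every issue; overall, the board prevails.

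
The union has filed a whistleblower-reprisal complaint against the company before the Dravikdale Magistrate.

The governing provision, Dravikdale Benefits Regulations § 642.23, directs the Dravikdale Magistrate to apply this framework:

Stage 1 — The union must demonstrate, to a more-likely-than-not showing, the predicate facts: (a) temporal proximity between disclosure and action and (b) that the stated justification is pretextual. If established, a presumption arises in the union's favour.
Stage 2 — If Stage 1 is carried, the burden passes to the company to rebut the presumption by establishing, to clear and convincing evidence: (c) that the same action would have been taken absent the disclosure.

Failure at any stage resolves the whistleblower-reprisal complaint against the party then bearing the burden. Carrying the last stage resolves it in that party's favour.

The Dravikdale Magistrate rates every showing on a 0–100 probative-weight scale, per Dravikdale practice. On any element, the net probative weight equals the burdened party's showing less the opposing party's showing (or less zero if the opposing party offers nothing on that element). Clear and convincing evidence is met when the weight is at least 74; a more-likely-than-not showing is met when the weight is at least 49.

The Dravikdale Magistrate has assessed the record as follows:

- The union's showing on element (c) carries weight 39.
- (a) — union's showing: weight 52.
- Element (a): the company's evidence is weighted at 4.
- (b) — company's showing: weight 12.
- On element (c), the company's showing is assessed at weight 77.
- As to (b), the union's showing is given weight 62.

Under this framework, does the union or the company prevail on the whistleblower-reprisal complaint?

Stage 1 (union, a more-likely-than-not showing, weight is at least 49): (a) net 52−4=48 < 49 — fails; (b) net 62−12=50 ≥ 49 — meets.
  Not every element is met, so the union fails to carry Stage 1.
So the company prevails.

company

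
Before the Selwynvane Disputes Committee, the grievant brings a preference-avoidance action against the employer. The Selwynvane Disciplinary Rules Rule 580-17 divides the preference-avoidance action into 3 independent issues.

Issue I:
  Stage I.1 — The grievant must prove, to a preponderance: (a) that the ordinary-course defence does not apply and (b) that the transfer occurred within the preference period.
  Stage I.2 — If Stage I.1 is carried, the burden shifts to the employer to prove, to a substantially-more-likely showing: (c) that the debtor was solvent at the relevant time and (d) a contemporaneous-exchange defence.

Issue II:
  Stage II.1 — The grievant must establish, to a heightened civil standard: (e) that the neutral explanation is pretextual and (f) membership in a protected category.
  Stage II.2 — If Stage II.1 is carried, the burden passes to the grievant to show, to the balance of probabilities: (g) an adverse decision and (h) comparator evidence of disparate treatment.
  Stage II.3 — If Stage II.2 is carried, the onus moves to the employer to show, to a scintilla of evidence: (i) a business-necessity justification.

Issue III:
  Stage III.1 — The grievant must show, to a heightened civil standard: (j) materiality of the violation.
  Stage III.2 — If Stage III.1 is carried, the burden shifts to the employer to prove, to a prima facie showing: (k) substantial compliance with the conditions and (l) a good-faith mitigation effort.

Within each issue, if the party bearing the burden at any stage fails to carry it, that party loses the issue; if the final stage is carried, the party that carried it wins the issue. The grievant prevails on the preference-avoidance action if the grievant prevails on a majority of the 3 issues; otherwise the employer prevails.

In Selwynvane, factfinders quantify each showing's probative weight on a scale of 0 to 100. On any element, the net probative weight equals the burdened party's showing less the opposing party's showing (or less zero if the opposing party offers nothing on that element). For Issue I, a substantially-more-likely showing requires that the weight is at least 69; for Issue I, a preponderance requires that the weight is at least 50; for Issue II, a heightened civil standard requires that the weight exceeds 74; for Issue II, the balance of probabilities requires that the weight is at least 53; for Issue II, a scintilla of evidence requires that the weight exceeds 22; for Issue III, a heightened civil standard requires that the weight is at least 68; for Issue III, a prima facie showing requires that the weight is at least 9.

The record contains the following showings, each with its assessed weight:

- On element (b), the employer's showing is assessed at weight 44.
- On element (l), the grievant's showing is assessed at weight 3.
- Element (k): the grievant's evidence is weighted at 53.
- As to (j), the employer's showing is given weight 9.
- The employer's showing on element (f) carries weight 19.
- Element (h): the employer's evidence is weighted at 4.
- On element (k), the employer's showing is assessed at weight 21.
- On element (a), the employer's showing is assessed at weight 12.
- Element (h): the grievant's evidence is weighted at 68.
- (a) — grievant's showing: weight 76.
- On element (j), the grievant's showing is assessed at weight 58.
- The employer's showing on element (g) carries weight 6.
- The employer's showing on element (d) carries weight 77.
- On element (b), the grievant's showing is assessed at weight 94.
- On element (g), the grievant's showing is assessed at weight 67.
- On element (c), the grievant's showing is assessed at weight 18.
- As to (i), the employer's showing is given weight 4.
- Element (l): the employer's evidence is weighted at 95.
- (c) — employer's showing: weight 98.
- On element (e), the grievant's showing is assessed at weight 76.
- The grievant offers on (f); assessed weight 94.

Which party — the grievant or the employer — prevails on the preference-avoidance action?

— Issue I —
At Stage I.1 the grievant must meet a preponderance (weight is at least 50): on (a) the weight is 76 less the opposing 12 gives net 64, which does reach 50, so (a) meets the standard; on (b) the weight is 94 less the opposing 44 gives net 50, which does reach 50, so (b) meets the standard.
  Stage I.1 is satisfied; the onus moves to the employer.
At Stage I.2 the employer must meet a substantially-more-likely showing (weight is at least 69): on (c) the weight is 98 less the opposing 18 gives net 80, which does reach 69, so (c) meets the standard; on (d) the weight is 77, ≥ 69, so (d) meets the standard.
  Stage I.2 carried; the final stage is satisfied.
All stages carried — the employer prevails on this issue.
— Issue II —
Stage II.1 — burden on grievant; standard: a heightened civil standard (weight exceeds 74).
    (e): 76 > 74 [met]
    (f): 94 − 19 = 75 > 74 [met]
  Stage II.1 carried; the burden remains with the grievant.
Stage II.2 — burden on grievant; standard: the balance of probabilities (weight is at least 53).
    (g): 67 − 6 = 61 ≥ 53 [met]
    (h): 68 − 4 = 64 ≥ 53 [met]
  Stage II.2 is satisfied; the onus moves to the employer.
Stage II.3 — burden on employer; standard: a scintilla of evidence (weight exceeds 22).
    (i): 4 ≤ 22 [not met]
  The employer does not carry Stage II.3.
The grievant prevails on this issue.
— Issue III —
At Stage III.1 the grievant must meet a heightened civil standard (weight is at least 68): on (j) the weight is 58 less the opposing 9 gives net 49, < 68, so (j) does not meet the standard.
  Stage III.1 not carried; the grievant fails its burden.
The analysis ends at Stage III.1; the employer prevails on this issue.
Per-issue: Issue I → employer; Issue II → grievant; Issue III → employer. The grievant must prevail on a majority of issues; overall, the employer prevails.

employer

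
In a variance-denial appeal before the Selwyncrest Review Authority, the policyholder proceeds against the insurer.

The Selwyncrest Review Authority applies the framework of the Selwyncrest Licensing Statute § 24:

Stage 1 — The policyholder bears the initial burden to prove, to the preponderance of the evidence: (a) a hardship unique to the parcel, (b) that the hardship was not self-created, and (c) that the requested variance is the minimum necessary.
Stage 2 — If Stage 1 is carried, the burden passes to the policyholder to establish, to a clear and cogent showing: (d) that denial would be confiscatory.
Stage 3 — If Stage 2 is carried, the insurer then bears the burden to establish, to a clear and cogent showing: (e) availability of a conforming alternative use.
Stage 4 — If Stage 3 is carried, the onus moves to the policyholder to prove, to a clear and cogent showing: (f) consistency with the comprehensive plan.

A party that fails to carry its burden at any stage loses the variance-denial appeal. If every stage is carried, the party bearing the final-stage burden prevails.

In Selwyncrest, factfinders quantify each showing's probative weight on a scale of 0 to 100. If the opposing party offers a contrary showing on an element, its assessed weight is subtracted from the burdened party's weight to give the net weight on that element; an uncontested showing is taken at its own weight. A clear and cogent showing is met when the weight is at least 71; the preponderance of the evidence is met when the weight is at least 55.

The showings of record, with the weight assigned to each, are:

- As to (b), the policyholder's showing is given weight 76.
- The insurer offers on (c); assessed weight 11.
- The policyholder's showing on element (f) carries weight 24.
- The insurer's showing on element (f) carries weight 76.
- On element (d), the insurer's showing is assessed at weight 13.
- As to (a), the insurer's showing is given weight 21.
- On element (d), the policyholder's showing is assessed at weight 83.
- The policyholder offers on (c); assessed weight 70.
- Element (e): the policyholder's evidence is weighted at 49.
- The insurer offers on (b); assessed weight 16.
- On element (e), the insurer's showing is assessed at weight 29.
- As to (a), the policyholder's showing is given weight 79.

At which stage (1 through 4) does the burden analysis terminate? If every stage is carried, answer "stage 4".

stage 2

Stage 1 — burden on policyholder; standard: the preponderance of the evidence (weight is at least 55).
    (a): 79 − 21 = 58 ≥ 55 [met]
    (b): 76 − 16 = 60 ≥ 55 [met]
    (c): 70 − 11 = 59 ≥ 55 [met]
  Stage 1 is satisfied; the policyholder continues to bear the burden.
Stage 2 — burden on policyholder; standard: a clear and cogent showing (weight is at least 71).
    (d): 83 − 13 = 70 < 71 [not met]
  Not every element is met, so the policyholder fails to carry Stage 2.
The insurer prevails.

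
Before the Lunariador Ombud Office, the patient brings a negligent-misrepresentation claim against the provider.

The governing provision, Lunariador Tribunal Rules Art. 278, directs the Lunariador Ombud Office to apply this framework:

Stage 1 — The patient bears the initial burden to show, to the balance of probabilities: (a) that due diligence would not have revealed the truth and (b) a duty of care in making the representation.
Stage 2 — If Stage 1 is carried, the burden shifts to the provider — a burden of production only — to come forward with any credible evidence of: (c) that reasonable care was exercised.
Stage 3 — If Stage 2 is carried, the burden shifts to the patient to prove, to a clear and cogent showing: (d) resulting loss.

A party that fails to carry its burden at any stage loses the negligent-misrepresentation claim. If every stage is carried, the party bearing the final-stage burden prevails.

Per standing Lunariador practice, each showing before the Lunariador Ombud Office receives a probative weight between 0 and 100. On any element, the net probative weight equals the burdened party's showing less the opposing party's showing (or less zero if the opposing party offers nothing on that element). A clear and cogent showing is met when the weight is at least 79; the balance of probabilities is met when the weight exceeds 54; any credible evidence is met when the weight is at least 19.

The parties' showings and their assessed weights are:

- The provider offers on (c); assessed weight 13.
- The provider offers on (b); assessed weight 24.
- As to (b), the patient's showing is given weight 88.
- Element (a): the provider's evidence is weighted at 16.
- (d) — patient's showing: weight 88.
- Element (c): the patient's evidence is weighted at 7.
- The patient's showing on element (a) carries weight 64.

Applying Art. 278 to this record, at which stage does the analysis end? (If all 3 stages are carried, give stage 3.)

stage 1

Stage 1 (patient, the balance of probabilities, weight exceeds 54): (a) net 64−16=48 ≤ 54 — fails; (b) net 88−24=64 > 54 — meets.
  Not every element is met, so the patient fails to carry Stage 1.
The provider prevails.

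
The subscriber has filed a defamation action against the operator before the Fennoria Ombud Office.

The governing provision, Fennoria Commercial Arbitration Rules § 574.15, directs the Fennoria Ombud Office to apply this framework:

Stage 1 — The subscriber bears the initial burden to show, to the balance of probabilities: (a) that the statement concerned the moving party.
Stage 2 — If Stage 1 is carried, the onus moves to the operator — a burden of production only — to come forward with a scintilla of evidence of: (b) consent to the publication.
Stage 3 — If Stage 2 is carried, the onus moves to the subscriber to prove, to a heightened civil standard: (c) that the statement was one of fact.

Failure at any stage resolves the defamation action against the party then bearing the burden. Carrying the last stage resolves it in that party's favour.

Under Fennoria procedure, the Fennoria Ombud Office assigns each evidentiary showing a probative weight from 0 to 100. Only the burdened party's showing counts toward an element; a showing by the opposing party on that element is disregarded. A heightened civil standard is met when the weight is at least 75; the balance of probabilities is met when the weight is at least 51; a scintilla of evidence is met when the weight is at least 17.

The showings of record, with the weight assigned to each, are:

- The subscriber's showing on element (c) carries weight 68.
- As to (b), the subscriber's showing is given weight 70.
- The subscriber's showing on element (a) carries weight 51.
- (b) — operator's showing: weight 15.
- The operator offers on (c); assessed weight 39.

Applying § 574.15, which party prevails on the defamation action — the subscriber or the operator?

Stage 1 — burden on subscriber; standard: the balance of probabilities (weight is at least 51).
    (a): 51 ≥ 51 [met]
  Stage 1 is satisfied; the onus moves to the operator.
Stage 2 — burden on operator; standard: a scintilla of evidence (weight is at least 17).
    (b): 15 (subscriber's 70 disregarded) < 17 [not met]
  Not every element is met, so the operator fails to carry Stage 2.
So the subscriber prevails.

subscriber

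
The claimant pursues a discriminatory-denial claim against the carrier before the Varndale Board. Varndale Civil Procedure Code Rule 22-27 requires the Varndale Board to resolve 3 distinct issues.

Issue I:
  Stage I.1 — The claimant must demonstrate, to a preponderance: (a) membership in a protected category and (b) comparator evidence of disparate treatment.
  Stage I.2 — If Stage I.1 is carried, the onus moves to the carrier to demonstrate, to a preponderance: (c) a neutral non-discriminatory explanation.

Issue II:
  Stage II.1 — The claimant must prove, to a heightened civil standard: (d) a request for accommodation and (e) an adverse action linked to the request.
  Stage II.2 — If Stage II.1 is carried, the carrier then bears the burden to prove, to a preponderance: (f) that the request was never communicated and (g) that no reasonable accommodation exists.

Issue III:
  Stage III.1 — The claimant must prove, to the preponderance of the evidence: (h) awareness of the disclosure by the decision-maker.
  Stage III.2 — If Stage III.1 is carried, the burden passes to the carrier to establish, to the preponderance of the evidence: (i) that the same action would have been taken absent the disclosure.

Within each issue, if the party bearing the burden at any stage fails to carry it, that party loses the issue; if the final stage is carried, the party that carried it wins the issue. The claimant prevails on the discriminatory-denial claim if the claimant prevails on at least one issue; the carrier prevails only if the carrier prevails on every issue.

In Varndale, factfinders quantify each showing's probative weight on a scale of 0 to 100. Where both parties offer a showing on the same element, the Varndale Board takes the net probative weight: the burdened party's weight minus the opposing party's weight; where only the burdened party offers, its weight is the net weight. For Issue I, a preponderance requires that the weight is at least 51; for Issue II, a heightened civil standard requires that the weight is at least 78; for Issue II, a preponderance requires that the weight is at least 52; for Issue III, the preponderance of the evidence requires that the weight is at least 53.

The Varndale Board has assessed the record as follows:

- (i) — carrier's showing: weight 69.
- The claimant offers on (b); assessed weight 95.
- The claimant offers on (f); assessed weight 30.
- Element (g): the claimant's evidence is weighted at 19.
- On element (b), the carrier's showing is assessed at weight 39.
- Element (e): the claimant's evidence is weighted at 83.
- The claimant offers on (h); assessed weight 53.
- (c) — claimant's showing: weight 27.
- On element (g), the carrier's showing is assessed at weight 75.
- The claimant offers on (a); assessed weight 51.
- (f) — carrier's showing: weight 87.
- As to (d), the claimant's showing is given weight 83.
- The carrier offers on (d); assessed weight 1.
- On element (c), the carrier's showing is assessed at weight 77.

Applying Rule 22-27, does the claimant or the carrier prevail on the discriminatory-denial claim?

claimant

— Issue I —
At Stage I.1 the claimant must meet a preponderance (weight is at least 51): on (a) the weight is 51, which does reach 51, so (a) meets the standard; on (b) the weight is 95 less the opposing 39 gives net 56, which does reach 51, so (b) meets the standard.
  The claimant carries Stage I.1; the carrier now bears the burden.
At Stage I.2 the carrier must meet a preponderance (weight is at least 51): on (c) the weight is 77 less the opposing 27 gives net 50, which does not reach 51, so (c) does not meet the standard.
  Not every element is met, so the carrier fails to carry Stage I.2.
So the claimant prevails on this issue.
— Issue II —
Stage II.1 (claimant, a heightened civil standard, weight is at least 78): (d) net 83−1=82 ≥ 78 — meets; (e) 83 ≥ 78 — meets.
  Stage II.1 is satisfied; the onus moves to the carrier.
Stage II.2 (carrier, a preponderance, weight is at least 52): (f) net 87−30=57 ≥ 52 — meets; (g) net 75−19=56 ≥ 52 — meets.
  The carrier carries the last stage.
All stages carried — the carrier prevails on this issue.
— Issue III —
Stage III.1 — burden on claimant; standard: the preponderance of the evidence (weight is at least 53).
    (h): 53 ≥ 53 [met]
  The claimant carries Stage III.1; the carrier now bears the burden.
Stage III.2 — burden on carrier; standard: the preponderance of the evidence (weight is at least 53).
    (i): 69 ≥ 53 [met]
  All elements met at the final stage.
All stages carried — the carrier prevails on this issue.
Per-issue: Issue I → claimant; Issue II → carrier; Issue III → carrier. The claimant must prevail on at least one issue; overall, the claimant prevails.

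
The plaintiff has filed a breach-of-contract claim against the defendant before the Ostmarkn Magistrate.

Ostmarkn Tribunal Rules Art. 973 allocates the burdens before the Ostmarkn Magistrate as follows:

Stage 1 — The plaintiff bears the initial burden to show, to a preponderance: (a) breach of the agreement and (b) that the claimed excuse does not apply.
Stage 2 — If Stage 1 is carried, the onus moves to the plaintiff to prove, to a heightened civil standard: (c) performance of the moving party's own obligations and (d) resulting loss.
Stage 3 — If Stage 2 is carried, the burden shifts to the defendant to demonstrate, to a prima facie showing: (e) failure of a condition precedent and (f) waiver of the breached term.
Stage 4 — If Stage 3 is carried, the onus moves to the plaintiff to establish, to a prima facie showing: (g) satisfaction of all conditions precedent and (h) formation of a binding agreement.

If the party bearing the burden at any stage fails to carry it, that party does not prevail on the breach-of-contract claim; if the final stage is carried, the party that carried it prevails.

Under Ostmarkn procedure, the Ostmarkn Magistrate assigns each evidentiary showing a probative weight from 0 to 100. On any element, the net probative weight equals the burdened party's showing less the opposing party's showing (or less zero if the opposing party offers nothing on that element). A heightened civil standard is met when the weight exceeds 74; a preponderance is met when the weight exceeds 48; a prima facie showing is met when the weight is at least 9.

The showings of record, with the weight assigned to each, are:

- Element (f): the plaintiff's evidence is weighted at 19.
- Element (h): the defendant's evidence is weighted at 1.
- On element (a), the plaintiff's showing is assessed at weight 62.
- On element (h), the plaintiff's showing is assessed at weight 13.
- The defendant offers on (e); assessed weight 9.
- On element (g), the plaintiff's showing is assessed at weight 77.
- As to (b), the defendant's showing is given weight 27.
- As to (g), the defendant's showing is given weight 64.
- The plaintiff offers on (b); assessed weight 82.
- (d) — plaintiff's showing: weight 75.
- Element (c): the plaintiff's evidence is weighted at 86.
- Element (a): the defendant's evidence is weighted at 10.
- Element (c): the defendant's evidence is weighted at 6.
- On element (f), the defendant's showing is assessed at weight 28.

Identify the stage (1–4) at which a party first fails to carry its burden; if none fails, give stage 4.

stage 4

At Stage 1 the plaintiff must meet a preponderance (weight exceeds 48): on (a) the weight is 62 less the opposing 10 gives net 52, > 48, so (a) meets the standard; on (b) the weight is 82 less the opposing 27 gives net 55, which does exceed 48, so (b) meets the standard.
  Stage 1 carried; the burden remains with the plaintiff.
At Stage 2 the plaintiff must meet a heightened civil standard (weight exceeds 74): on (c) the weight is 86 less the opposing 6 gives net 80, > 74, so (c) meets the standard; on (d) the weight is 75, which does exceed 74, so (d) meets the standard.
  Stage 2 is satisfied; the onus moves to the defendant.
At Stage 3 the defendant must meet a prima facie showing (weight is at least 9): on (e) the weight is 9, which does reach 9, so (e) meets the standard; on (f) the weight is 28 less the opposing 19 gives net 9, ≥ 9, so (f) meets the standard.
  All elements met. The burden passes to the plaintiff.
At Stage 4 the plaintiff must meet a prima facie showing (weight is at least 9): on (g) the weight is 77 less the opposing 64 gives net 13, ≥ 9, so (g) meets the standard; on (h) the weight is 13 less the opposing 1 gives net 12, which does reach 9, so (h) meets the standard.
  Stage 4 carried; the final stage is satisfied.
With every stage satisfied, the plaintiff prevails.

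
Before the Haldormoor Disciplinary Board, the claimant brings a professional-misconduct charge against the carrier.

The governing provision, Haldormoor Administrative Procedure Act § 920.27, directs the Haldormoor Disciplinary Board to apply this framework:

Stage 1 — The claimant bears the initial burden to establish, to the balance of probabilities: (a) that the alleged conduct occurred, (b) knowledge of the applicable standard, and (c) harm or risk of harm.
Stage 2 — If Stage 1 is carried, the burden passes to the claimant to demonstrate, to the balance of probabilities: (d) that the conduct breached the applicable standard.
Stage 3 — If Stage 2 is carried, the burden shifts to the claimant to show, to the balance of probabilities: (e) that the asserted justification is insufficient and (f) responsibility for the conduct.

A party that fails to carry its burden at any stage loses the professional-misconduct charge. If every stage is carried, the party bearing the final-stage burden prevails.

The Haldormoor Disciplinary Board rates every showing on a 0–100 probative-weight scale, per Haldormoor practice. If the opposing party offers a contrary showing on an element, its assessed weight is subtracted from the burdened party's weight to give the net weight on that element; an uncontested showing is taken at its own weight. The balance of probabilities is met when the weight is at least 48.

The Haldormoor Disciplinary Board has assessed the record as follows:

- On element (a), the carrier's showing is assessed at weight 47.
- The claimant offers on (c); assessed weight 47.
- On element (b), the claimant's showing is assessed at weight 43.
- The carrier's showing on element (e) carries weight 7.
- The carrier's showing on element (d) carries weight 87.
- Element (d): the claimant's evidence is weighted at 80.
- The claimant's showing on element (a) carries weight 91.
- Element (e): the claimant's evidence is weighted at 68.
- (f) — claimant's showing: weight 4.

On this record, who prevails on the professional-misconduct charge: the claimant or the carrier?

carrier

Stage 1 — burden on claimant; standard: the balance of probabilities (weight is at least 48).
    (a): 91 − 47 = 44 < 48 [not met]
    (b): 43 < 48 [not met]
    (c): 47 < 48 [not met]
  Not every element is met, so the claimant fails to carry Stage 1.
The analysis ends at Stage 1; the carrier prevails.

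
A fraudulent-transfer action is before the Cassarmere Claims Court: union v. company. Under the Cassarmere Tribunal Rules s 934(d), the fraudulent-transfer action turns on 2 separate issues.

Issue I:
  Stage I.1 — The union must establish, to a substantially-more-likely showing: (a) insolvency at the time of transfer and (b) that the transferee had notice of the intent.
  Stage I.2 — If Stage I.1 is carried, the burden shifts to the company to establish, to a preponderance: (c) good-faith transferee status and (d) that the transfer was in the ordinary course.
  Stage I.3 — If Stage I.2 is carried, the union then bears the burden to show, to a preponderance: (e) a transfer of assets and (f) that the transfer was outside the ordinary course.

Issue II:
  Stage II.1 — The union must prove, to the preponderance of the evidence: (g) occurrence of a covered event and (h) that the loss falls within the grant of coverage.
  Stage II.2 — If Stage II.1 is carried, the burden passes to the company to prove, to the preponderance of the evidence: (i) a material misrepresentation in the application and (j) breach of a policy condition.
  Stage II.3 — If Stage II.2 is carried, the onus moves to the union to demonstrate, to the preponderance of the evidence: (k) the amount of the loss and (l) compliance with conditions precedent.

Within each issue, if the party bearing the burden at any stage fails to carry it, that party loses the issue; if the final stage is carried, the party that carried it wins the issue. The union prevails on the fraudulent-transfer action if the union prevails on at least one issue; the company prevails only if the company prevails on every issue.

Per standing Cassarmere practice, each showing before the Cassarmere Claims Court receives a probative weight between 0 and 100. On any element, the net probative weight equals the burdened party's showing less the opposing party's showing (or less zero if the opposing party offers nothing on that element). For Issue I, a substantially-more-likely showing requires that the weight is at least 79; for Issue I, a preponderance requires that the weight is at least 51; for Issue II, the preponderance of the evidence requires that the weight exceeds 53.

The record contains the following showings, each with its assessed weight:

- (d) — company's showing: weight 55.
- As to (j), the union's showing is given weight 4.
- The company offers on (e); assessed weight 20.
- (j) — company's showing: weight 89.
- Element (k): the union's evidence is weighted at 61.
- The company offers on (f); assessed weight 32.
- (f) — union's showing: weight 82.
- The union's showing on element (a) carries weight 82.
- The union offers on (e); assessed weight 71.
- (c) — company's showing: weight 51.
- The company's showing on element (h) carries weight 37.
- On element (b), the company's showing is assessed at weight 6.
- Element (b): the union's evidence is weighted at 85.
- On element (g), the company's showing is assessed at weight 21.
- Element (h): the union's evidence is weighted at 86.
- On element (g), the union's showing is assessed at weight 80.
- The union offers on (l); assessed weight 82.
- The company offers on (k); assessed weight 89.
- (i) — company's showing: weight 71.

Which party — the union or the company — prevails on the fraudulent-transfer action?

company

— Issue I —
Stage I.1 — burden on union; standard: a substantially-more-likely showing (weight is at least 79).
    (a): 82 ≥ 79 [met]
    (b): 85 − 6 = 79 ≥ 79 [met]
  Stage I.1 carried; the burden shifts to the company.
Stage I.2 — burden on company; standard: a preponderance (weight is at least 51).
    (c): 51 ≥ 51 [met]
    (d): 55 ≥ 51 [met]
  Stage I.2 is satisfied; the onus moves to the union.
Stage I.3 — burden on union; standard: a preponderance (weight is at least 51).
    (e): 71 − 20 = 51 ≥ 51 [met]
    (f): 82 − 32 = 50 < 51 [not met]
  Stage I.3 not carried; the union fails its burden.
The analysis ends at Stage I.3; the company prevails on this issue.
— Issue II —
Stage II.1 (union, the preponderance of the evidence, weight exceeds 53): (g) net 80−21=59 > 53 — meets; (h) net 86−37=49 ≤ 53 — fails.
  Stage II.1 not carried; the union fails its burden.
The analysis ends at Stage II.1; the company prevails on this issue.
Per-issue: Issue I → company; Issue II → company. The union must prevail on at least one issue; overall, the company prevails.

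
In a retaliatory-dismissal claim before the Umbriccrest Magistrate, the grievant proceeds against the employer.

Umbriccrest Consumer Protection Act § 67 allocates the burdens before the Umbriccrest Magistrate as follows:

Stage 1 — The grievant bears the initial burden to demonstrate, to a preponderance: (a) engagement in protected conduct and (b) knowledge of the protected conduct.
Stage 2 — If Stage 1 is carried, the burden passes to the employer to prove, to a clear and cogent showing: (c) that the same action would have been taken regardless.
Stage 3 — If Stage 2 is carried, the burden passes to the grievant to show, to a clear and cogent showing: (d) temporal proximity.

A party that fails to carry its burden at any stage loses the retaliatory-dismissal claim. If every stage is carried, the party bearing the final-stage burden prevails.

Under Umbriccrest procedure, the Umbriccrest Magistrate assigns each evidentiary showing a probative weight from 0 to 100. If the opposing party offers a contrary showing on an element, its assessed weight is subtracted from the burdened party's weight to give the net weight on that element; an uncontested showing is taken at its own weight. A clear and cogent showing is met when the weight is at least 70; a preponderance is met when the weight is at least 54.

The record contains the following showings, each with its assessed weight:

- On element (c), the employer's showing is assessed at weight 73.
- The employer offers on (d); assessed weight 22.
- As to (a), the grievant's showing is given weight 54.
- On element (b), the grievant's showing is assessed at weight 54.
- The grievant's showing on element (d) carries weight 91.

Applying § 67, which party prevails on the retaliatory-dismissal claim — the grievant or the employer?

employer

Stage 1 (grievant, a preponderance, weight is at least 54): (a) 54 ≥ 54 — meets; (b) 54 ≥ 54 — meets.
  Stage 1 carried; the burden shifts to the employer.
Stage 2 (employer, a clear and cogent showing, weight is at least 70): (c) 73 ≥ 70 — meets.
  Stage 2 carried; the burden shifts to the grievant.
Stage 3 (grievant, a clear and cogent showing, weight is at least 70): (d) net 91−22=69 < 70 — fails.
  The grievant does not carry Stage 3.
So the employer prevails.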